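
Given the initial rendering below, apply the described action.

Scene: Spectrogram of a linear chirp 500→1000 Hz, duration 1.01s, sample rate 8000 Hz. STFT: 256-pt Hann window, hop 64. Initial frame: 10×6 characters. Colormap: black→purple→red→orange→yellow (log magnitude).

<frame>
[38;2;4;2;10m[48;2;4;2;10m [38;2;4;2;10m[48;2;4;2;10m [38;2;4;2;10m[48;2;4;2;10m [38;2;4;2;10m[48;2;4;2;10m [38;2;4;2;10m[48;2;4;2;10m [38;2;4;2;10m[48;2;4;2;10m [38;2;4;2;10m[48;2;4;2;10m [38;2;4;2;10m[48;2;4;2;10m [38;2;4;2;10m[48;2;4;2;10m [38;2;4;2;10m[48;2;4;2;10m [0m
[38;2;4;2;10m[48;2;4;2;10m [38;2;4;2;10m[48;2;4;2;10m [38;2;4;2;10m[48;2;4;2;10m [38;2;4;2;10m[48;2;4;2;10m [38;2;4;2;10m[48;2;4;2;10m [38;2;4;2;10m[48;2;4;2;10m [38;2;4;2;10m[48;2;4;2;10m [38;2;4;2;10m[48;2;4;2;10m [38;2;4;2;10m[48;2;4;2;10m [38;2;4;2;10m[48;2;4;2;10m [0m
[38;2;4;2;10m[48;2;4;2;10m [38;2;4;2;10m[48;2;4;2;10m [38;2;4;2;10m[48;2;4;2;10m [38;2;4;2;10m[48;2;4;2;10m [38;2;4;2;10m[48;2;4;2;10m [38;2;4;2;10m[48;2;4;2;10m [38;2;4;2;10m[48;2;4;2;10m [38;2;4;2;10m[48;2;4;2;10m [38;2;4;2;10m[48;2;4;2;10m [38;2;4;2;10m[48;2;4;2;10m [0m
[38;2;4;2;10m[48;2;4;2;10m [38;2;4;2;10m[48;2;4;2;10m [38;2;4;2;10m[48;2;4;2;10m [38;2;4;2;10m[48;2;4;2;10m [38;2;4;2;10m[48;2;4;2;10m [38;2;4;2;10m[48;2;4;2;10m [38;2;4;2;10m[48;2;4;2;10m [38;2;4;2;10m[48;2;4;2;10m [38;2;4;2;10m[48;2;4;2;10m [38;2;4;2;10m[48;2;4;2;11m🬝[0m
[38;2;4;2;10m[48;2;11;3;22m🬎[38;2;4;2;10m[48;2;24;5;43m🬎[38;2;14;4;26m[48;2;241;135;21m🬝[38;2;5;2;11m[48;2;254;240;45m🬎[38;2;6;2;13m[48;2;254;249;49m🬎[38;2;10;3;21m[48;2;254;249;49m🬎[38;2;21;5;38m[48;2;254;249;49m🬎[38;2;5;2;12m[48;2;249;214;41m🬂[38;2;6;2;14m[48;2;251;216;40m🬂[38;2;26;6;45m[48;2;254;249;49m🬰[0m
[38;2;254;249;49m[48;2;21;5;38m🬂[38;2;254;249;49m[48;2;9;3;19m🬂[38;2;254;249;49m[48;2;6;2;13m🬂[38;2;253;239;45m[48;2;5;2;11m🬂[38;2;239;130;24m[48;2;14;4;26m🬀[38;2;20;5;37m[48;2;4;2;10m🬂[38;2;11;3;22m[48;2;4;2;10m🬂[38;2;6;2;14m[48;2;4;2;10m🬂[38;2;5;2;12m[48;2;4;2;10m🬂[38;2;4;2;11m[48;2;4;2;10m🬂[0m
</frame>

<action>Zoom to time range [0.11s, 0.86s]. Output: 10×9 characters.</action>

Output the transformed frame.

<frame>
[38;2;4;2;10m[48;2;4;2;10m [38;2;4;2;10m[48;2;4;2;10m [38;2;4;2;10m[48;2;4;2;10m [38;2;4;2;10m[48;2;4;2;10m [38;2;4;2;10m[48;2;4;2;10m [38;2;4;2;10m[48;2;4;2;10m [38;2;4;2;10m[48;2;4;2;10m [38;2;4;2;10m[48;2;4;2;10m [38;2;4;2;10m[48;2;4;2;10m [38;2;4;2;10m[48;2;4;2;10m [0m
[38;2;4;2;10m[48;2;4;2;10m [38;2;4;2;10m[48;2;4;2;10m [38;2;4;2;10m[48;2;4;2;10m [38;2;4;2;10m[48;2;4;2;10m [38;2;4;2;10m[48;2;4;2;10m [38;2;4;2;10m[48;2;4;2;10m [38;2;4;2;10m[48;2;4;2;10m [38;2;4;2;10m[48;2;4;2;10m [38;2;4;2;10m[48;2;4;2;10m [38;2;4;2;10m[48;2;4;2;10m [0m
[38;2;4;2;10m[48;2;4;2;10m [38;2;4;2;10m[48;2;4;2;10m [38;2;4;2;10m[48;2;4;2;10m [38;2;4;2;10m[48;2;4;2;10m [38;2;4;2;10m[48;2;4;2;10m [38;2;4;2;10m[48;2;4;2;10m [38;2;4;2;10m[48;2;4;2;10m [38;2;4;2;10m[48;2;4;2;10m [38;2;4;2;10m[48;2;4;2;10m [38;2;4;2;10m[48;2;4;2;10m [0m
[38;2;4;2;10m[48;2;4;2;10m [38;2;4;2;10m[48;2;4;2;10m [38;2;4;2;10m[48;2;4;2;10m [38;2;4;2;10m[48;2;4;2;10m [38;2;4;2;10m[48;2;4;2;10m [38;2;4;2;10m[48;2;4;2;10m [38;2;4;2;10m[48;2;4;2;10m [38;2;4;2;10m[48;2;4;2;10m [38;2;4;2;10m[48;2;4;2;10m [38;2;4;2;10m[48;2;4;2;10m [0m
[38;2;4;2;10m[48;2;4;2;10m [38;2;4;2;10m[48;2;4;2;10m [38;2;4;2;10m[48;2;4;2;10m [38;2;4;2;10m[48;2;4;2;10m [38;2;4;2;10m[48;2;4;2;10m [38;2;4;2;10m[48;2;4;2;10m [38;2;4;2;10m[48;2;4;2;10m [38;2;4;2;10m[48;2;4;2;10m [38;2;4;2;10m[48;2;4;2;10m [38;2;4;2;10m[48;2;4;2;10m [0m
[38;2;4;2;10m[48;2;4;2;10m [38;2;4;2;10m[48;2;4;2;10m [38;2;4;2;10m[48;2;4;2;10m [38;2;4;2;10m[48;2;4;2;10m [38;2;4;2;10m[48;2;4;2;10m [38;2;4;2;10m[48;2;4;2;10m [38;2;4;2;10m[48;2;4;2;10m [38;2;4;2;10m[48;2;4;2;10m [38;2;4;2;10m[48;2;4;2;10m [38;2;4;2;10m[48;2;4;2;10m [0m
[38;2;4;2;10m[48;2;4;2;11m🬎[38;2;4;2;10m[48;2;5;2;11m🬬[38;2;4;2;10m[48;2;5;2;11m🬎[38;2;4;2;10m[48;2;6;2;13m🬎[38;2;4;2;10m[48;2;8;2;17m🬎[38;2;4;2;10m[48;2;11;3;22m🬎[38;2;5;2;13m[48;2;24;6;44m🬝[38;2;4;2;11m[48;2;42;9;72m🬎[38;2;5;2;13m[48;2;226;122;49m🬎[38;2;6;2;14m[48;2;254;242;46m🬎[0m
[38;2;8;3;18m[48;2;254;239;45m🬂[38;2;75;20;43m[48;2;253;227;40m🬡[38;2;33;7;58m[48;2;254;248;49m🬰[38;2;254;248;49m[48;2;67;16;59m🬋[38;2;253;226;40m[48;2;11;3;22m🬎[38;2;253;226;39m[48;2;8;2;16m🬎[38;2;254;248;48m[48;2;58;14;49m🬂[38;2;254;248;49m[48;2;14;4;27m🬂[38;2;254;249;49m[48;2;9;3;18m🬂[38;2;253;236;44m[48;2;6;2;14m🬂[0m
[38;2;13;4;26m[48;2;4;2;10m🬂[38;2;8;3;18m[48;2;4;2;10m🬂[38;2;6;2;14m[48;2;4;2;10m🬂[38;2;5;2;12m[48;2;4;2;10m🬂[38;2;5;2;11m[48;2;4;2;10m🬂[38;2;4;2;11m[48;2;4;2;10m🬂[38;2;4;2;11m[48;2;4;2;10m🬂[38;2;4;2;10m[48;2;4;2;10m [38;2;4;2;10m[48;2;4;2;10m [38;2;4;2;10m[48;2;4;2;10m [0m
</frame>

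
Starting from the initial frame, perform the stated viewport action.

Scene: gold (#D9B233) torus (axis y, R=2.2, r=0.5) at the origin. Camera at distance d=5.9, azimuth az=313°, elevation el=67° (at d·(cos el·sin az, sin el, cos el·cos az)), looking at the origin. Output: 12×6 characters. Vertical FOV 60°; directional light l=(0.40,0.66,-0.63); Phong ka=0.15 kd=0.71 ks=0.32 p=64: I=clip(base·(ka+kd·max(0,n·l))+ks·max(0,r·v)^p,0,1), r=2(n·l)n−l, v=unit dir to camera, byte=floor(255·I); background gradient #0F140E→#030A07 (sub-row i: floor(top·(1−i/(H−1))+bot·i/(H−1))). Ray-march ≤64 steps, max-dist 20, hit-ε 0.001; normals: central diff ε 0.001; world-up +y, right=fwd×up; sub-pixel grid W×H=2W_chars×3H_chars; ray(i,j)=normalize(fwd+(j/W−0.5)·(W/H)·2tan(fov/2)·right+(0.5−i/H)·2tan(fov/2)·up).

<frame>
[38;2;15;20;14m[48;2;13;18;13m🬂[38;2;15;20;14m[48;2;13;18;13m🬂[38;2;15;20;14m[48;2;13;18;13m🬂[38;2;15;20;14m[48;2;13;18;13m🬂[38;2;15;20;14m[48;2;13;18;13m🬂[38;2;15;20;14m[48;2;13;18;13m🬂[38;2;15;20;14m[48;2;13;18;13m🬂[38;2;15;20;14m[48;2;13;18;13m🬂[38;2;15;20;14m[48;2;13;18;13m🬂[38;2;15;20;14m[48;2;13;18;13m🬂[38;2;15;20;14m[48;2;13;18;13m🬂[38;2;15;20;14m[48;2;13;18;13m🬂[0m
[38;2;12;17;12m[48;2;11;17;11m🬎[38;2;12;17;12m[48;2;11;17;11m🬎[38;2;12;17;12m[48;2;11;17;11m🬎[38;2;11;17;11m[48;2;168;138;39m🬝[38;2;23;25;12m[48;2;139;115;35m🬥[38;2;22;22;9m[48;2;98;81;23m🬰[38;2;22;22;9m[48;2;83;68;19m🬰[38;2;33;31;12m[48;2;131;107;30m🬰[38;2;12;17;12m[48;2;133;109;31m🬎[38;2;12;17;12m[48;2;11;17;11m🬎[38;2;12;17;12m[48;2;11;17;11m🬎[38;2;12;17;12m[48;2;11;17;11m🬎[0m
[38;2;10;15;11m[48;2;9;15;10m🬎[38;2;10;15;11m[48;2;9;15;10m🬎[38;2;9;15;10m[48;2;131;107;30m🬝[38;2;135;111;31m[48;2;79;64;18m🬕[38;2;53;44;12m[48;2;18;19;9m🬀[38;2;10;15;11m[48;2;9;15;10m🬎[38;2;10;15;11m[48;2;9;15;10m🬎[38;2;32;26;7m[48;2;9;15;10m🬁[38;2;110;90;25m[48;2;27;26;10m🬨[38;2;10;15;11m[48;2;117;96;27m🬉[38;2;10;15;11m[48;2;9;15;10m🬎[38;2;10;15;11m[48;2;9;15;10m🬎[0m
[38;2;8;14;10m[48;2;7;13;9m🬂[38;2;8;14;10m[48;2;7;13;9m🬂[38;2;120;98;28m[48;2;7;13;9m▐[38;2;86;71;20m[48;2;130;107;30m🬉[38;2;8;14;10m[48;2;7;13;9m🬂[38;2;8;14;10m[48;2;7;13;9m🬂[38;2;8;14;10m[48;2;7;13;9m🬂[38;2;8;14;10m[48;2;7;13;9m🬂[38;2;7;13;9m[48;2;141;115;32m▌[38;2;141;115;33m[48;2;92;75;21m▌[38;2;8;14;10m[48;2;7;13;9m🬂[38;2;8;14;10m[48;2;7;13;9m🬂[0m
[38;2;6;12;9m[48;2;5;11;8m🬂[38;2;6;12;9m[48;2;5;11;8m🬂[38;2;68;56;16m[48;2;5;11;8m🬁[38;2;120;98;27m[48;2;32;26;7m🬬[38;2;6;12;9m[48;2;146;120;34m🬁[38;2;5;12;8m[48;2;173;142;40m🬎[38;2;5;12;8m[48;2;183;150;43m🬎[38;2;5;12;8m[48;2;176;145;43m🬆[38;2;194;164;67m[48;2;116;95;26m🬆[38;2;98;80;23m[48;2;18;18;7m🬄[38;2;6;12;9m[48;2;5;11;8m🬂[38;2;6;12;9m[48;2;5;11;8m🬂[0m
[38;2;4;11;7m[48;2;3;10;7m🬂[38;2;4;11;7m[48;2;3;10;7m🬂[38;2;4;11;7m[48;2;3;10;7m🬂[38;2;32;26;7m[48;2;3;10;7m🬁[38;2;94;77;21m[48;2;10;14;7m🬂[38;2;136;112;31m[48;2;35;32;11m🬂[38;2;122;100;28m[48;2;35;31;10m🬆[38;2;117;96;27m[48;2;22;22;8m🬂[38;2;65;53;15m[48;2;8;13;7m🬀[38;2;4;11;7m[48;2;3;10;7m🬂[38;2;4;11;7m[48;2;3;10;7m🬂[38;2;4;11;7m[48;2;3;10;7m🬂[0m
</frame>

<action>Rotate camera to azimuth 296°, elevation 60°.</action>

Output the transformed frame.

<frame>
[38;2;15;20;14m[48;2;13;18;13m🬂[38;2;15;20;14m[48;2;13;18;13m🬂[38;2;15;20;14m[48;2;13;18;13m🬂[38;2;15;20;14m[48;2;13;18;13m🬂[38;2;15;20;14m[48;2;13;18;13m🬂[38;2;15;20;14m[48;2;13;18;13m🬂[38;2;15;20;14m[48;2;13;18;13m🬂[38;2;15;20;14m[48;2;13;18;13m🬂[38;2;15;20;14m[48;2;13;18;13m🬂[38;2;15;20;14m[48;2;13;18;13m🬂[38;2;15;20;14m[48;2;13;18;13m🬂[38;2;15;20;14m[48;2;13;18;13m🬂[0m
[38;2;12;17;12m[48;2;11;17;11m🬎[38;2;12;17;12m[48;2;11;17;11m🬎[38;2;12;17;12m[48;2;11;17;11m🬎[38;2;12;17;12m[48;2;11;17;11m🬎[38;2;26;27;13m[48;2;171;145;61m🬬[38;2;22;22;9m[48;2;141;116;33m🬰[38;2;22;22;9m[48;2;124;102;29m🬰[38;2;128;104;29m[48;2;26;27;13m🬢[38;2;135;111;31m[48;2;11;17;11m🬏[38;2;12;17;12m[48;2;11;17;11m🬎[38;2;12;17;12m[48;2;11;17;11m🬎[38;2;12;17;12m[48;2;11;17;11m🬎[0m
[38;2;10;15;11m[48;2;9;15;10m🬎[38;2;10;15;11m[48;2;9;15;10m🬎[38;2;9;15;10m[48;2;148;121;34m🬝[38;2;47;41;14m[48;2;147;123;44m🬧[38;2;58;47;13m[48;2;18;19;9m🬀[38;2;32;26;7m[48;2;9;15;10m🬀[38;2;10;15;11m[48;2;9;15;10m🬎[38;2;55;45;12m[48;2;14;17;9m🬁[38;2;9;15;10m[48;2;120;99;28m🬏[38;2;20;22;11m[48;2;133;109;31m🬨[38;2;10;15;11m[48;2;9;15;10m🬎[38;2;10;15;11m[48;2;9;15;10m🬎[0m
[38;2;8;14;10m[48;2;7;13;9m🬂[38;2;8;14;10m[48;2;7;13;9m🬂[38;2;136;111;31m[48;2;7;13;9m▐[38;2;62;51;14m[48;2;122;100;28m🬉[38;2;8;14;10m[48;2;7;13;9m🬂[38;2;8;14;10m[48;2;7;13;9m🬂[38;2;8;14;10m[48;2;7;13;9m🬂[38;2;8;14;10m[48;2;7;13;9m🬂[38;2;7;13;9m[48;2;162;133;37m▌[38;2;147;120;34m[48;2;81;66;18m▌[38;2;8;14;10m[48;2;7;13;9m🬂[38;2;8;14;10m[48;2;7;13;9m🬂[0m
[38;2;6;12;9m[48;2;5;11;8m🬂[38;2;6;12;9m[48;2;5;11;8m🬂[38;2;101;82;23m[48;2;5;11;8m🬁[38;2;122;100;28m[48;2;59;48;13m🬬[38;2;6;12;9m[48;2;134;110;31m🬁[38;2;5;12;8m[48;2;158;130;37m🬎[38;2;5;12;8m[48;2;171;140;40m🬎[38;2;5;12;8m[48;2;166;136;38m🬆[38;2;171;141;41m[48;2;105;86;24m🬆[38;2;90;74;20m[48;2;18;18;7m🬄[38;2;6;12;9m[48;2;5;11;8m🬂[38;2;6;12;9m[48;2;5;11;8m🬂[0m
[38;2;4;11;7m[48;2;3;10;7m🬂[38;2;4;11;7m[48;2;3;10;7m🬂[38;2;4;11;7m[48;2;3;10;7m🬂[38;2;41;34;9m[48;2;3;10;7m🬁[38;2;92;75;21m[48;2;10;14;7m🬂[38;2;121;99;28m[48;2;30;29;10m🬂[38;2;127;104;29m[48;2;38;33;10m🬂[38;2;100;82;23m[48;2;18;19;7m🬂[38;2;41;33;9m[48;2;3;10;7m🬂[38;2;4;11;7m[48;2;3;10;7m🬂[38;2;4;11;7m[48;2;3;10;7m🬂[38;2;4;11;7m[48;2;3;10;7m🬂[0m
</frame>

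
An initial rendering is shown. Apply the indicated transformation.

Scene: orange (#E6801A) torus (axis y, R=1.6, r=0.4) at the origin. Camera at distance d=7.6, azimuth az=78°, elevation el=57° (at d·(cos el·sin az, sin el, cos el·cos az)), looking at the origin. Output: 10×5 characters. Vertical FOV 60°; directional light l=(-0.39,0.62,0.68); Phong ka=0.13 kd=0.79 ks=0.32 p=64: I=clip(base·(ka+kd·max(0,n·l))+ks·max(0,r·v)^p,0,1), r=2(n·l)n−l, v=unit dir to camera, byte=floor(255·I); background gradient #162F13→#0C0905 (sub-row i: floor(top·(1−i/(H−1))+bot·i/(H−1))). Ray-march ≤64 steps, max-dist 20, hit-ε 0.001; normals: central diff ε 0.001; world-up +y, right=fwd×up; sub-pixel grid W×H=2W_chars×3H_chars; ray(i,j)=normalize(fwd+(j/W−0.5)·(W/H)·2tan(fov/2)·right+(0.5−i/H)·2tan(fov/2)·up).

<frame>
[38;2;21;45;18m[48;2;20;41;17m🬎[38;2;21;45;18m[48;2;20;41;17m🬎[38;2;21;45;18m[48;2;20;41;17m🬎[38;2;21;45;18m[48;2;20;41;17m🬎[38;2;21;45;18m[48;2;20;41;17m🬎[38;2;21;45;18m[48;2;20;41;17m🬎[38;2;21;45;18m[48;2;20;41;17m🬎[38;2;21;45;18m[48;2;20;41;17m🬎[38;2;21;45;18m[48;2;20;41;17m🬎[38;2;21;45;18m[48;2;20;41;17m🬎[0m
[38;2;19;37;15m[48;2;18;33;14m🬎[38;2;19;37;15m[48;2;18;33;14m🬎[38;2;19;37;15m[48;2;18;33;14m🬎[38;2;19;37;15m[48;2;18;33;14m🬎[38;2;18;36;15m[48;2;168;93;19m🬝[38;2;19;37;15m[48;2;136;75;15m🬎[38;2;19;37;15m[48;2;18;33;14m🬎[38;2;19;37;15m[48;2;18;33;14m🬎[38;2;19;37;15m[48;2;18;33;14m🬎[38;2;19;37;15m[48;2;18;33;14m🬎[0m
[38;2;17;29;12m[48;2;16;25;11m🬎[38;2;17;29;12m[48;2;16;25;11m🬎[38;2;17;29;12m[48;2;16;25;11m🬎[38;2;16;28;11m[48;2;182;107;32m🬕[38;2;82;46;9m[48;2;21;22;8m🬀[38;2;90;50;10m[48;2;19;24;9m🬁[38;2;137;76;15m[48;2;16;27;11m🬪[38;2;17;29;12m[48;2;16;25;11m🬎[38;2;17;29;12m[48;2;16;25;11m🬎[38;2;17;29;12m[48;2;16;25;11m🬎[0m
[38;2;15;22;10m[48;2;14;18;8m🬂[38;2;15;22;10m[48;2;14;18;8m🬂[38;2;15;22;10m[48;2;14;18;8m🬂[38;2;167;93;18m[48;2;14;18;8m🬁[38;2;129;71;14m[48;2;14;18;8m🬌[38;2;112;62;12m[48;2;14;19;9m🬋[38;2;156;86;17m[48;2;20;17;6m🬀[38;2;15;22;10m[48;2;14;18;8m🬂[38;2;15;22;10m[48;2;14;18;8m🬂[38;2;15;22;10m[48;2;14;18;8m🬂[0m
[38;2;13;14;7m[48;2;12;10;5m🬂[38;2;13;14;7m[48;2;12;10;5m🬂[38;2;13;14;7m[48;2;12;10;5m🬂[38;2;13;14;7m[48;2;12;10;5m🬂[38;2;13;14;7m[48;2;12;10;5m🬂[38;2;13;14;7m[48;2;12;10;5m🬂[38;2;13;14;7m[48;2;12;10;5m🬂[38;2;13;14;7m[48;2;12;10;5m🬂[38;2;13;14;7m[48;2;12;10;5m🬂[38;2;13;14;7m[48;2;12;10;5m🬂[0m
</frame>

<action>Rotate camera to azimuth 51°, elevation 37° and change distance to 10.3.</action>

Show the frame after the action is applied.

<frame>
[38;2;21;45;18m[48;2;20;41;17m🬎[38;2;21;45;18m[48;2;20;41;17m🬎[38;2;21;45;18m[48;2;20;41;17m🬎[38;2;21;45;18m[48;2;20;41;17m🬎[38;2;21;45;18m[48;2;20;41;17m🬎[38;2;21;45;18m[48;2;20;41;17m🬎[38;2;21;45;18m[48;2;20;41;17m🬎[38;2;21;45;18m[48;2;20;41;17m🬎[38;2;21;45;18m[48;2;20;41;17m🬎[38;2;21;45;18m[48;2;20;41;17m🬎[0m
[38;2;19;37;15m[48;2;18;33;14m🬎[38;2;19;37;15m[48;2;18;33;14m🬎[38;2;19;37;15m[48;2;18;33;14m🬎[38;2;19;37;15m[48;2;18;33;14m🬎[38;2;19;37;15m[48;2;18;33;14m🬎[38;2;19;37;15m[48;2;18;33;14m🬎[38;2;19;37;15m[48;2;18;33;14m🬎[38;2;19;37;15m[48;2;18;33;14m🬎[38;2;19;37;15m[48;2;18;33;14m🬎[38;2;19;37;15m[48;2;18;33;14m🬎[0m
[38;2;17;29;12m[48;2;16;25;11m🬎[38;2;17;29;12m[48;2;16;25;11m🬎[38;2;17;29;12m[48;2;16;25;11m🬎[38;2;17;29;12m[48;2;16;25;11m🬎[38;2;158;88;17m[48;2;19;25;9m🬓[38;2;120;66;13m[48;2;16;27;11m🬈[38;2;153;85;17m[48;2;30;32;11m🬃[38;2;17;29;12m[48;2;16;25;11m🬎[38;2;17;29;12m[48;2;16;25;11m🬎[38;2;17;29;12m[48;2;16;25;11m🬎[0m
[38;2;15;22;10m[48;2;14;18;8m🬂[38;2;15;22;10m[48;2;14;18;8m🬂[38;2;15;22;10m[48;2;14;18;8m🬂[38;2;15;22;10m[48;2;14;18;8m🬂[38;2;133;74;15m[48;2;14;18;8m🬁[38;2;109;60;12m[48;2;19;19;7m🬀[38;2;15;22;10m[48;2;14;18;8m🬂[38;2;15;22;10m[48;2;14;18;8m🬂[38;2;15;22;10m[48;2;14;18;8m🬂[38;2;15;22;10m[48;2;14;18;8m🬂[0m
[38;2;13;14;7m[48;2;12;10;5m🬂[38;2;13;14;7m[48;2;12;10;5m🬂[38;2;13;14;7m[48;2;12;10;5m🬂[38;2;13;14;7m[48;2;12;10;5m🬂[38;2;13;14;7m[48;2;12;10;5m🬂[38;2;13;14;7m[48;2;12;10;5m🬂[38;2;13;14;7m[48;2;12;10;5m🬂[38;2;13;14;7m[48;2;12;10;5m🬂[38;2;13;14;7m[48;2;12;10;5m🬂[38;2;13;14;7m[48;2;12;10;5m🬂[0m
</frame>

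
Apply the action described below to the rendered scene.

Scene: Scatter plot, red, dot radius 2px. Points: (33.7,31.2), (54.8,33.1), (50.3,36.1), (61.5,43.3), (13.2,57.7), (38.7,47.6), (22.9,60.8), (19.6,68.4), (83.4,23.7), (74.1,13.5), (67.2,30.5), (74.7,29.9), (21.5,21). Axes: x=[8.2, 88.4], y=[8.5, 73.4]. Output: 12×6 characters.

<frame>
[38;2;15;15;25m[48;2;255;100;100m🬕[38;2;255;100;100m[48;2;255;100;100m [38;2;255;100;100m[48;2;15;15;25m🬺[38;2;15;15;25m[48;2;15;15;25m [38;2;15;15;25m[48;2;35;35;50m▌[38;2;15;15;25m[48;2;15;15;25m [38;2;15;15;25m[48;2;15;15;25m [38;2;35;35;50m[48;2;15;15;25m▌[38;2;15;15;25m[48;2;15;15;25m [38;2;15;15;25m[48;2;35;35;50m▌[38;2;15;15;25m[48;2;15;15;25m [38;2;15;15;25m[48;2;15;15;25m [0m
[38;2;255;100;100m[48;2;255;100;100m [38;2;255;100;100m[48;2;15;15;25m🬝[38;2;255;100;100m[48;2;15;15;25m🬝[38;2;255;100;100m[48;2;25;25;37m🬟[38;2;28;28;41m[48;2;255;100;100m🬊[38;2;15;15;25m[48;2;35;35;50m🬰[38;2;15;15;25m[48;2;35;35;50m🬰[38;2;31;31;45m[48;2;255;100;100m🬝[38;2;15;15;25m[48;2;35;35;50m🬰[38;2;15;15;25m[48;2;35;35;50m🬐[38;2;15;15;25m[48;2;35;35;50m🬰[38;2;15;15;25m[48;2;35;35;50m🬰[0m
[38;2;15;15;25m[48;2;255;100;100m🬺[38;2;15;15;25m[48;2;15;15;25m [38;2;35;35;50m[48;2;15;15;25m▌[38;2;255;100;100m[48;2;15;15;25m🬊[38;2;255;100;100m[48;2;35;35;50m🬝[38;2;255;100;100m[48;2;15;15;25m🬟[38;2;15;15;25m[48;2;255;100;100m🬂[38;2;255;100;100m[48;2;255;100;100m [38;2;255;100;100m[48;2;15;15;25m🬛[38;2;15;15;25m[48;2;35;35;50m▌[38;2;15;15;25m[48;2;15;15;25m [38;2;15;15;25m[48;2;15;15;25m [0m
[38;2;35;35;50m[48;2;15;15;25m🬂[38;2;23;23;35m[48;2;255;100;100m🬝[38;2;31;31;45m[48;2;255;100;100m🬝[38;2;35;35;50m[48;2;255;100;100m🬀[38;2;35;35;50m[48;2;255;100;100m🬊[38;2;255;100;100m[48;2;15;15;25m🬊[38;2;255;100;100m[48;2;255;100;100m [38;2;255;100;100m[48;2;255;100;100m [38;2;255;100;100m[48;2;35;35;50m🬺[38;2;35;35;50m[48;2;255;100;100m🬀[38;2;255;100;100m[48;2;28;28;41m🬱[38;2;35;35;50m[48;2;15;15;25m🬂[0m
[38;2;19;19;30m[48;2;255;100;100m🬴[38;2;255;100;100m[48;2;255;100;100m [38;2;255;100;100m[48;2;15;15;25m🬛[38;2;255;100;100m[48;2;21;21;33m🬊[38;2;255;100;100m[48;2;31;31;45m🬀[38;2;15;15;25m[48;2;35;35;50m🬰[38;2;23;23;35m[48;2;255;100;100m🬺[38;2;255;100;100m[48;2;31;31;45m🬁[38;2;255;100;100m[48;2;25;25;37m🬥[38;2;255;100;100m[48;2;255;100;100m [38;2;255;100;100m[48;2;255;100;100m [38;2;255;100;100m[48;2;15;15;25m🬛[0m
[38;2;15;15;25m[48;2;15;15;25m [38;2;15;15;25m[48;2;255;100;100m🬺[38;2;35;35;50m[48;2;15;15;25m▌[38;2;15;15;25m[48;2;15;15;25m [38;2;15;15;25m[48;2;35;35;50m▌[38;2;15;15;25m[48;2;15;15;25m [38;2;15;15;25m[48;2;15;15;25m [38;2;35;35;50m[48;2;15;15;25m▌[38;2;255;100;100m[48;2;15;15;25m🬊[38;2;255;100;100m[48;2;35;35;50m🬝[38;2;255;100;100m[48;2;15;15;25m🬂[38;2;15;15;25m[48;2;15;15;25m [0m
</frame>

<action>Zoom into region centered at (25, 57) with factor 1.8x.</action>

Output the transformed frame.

<frame>
[38;2;15;15;25m[48;2;15;15;25m [38;2;15;15;25m[48;2;15;15;25m [38;2;35;35;50m[48;2;15;15;25m▌[38;2;15;15;25m[48;2;255;100;100m🬝[38;2;28;28;41m[48;2;255;100;100m🬊[38;2;15;15;25m[48;2;15;15;25m [38;2;15;15;25m[48;2;15;15;25m [38;2;35;35;50m[48;2;15;15;25m▌[38;2;15;15;25m[48;2;15;15;25m [38;2;15;15;25m[48;2;35;35;50m▌[38;2;15;15;25m[48;2;15;15;25m [38;2;15;15;25m[48;2;15;15;25m [0m
[38;2;15;15;25m[48;2;35;35;50m🬰[38;2;15;15;25m[48;2;35;35;50m🬰[38;2;35;35;50m[48;2;15;15;25m🬛[38;2;255;100;100m[48;2;21;21;33m🬊[38;2;255;100;100m[48;2;255;100;100m [38;2;255;100;100m[48;2;25;25;37m🬲[38;2;15;15;25m[48;2;35;35;50m🬰[38;2;35;35;50m[48;2;15;15;25m🬛[38;2;15;15;25m[48;2;35;35;50m🬰[38;2;15;15;25m[48;2;35;35;50m🬐[38;2;15;15;25m[48;2;35;35;50m🬰[38;2;15;15;25m[48;2;35;35;50m🬰[0m
[38;2;15;15;25m[48;2;15;15;25m [38;2;15;15;25m[48;2;255;100;100m🬝[38;2;35;35;50m[48;2;255;100;100m🬀[38;2;15;15;25m[48;2;255;100;100m🬊[38;2;255;100;100m[48;2;21;21;33m🬊[38;2;255;100;100m[48;2;15;15;25m🬝[38;2;255;100;100m[48;2;15;15;25m🬀[38;2;35;35;50m[48;2;15;15;25m▌[38;2;15;15;25m[48;2;15;15;25m [38;2;15;15;25m[48;2;35;35;50m▌[38;2;15;15;25m[48;2;15;15;25m [38;2;15;15;25m[48;2;15;15;25m [0m
[38;2;35;35;50m[48;2;15;15;25m🬂[38;2;35;35;50m[48;2;15;15;25m🬂[38;2;255;100;100m[48;2;28;28;41m🬊[38;2;255;100;100m[48;2;19;19;30m🬀[38;2;35;35;50m[48;2;15;15;25m🬨[38;2;35;35;50m[48;2;15;15;25m🬂[38;2;35;35;50m[48;2;15;15;25m🬂[38;2;35;35;50m[48;2;15;15;25m🬕[38;2;23;23;35m[48;2;255;100;100m🬝[38;2;35;35;50m[48;2;255;100;100m🬊[38;2;35;35;50m[48;2;15;15;25m🬂[38;2;35;35;50m[48;2;15;15;25m🬂[0m
[38;2;15;15;25m[48;2;35;35;50m🬰[38;2;15;15;25m[48;2;35;35;50m🬰[38;2;35;35;50m[48;2;15;15;25m🬛[38;2;15;15;25m[48;2;35;35;50m🬰[38;2;15;15;25m[48;2;35;35;50m🬐[38;2;15;15;25m[48;2;35;35;50m🬰[38;2;15;15;25m[48;2;35;35;50m🬰[38;2;35;35;50m[48;2;15;15;25m🬛[38;2;255;100;100m[48;2;21;21;33m🬊[38;2;255;100;100m[48;2;35;35;50m🬝[38;2;255;100;100m[48;2;23;23;35m🬀[38;2;15;15;25m[48;2;35;35;50m🬰[0m
[38;2;15;15;25m[48;2;15;15;25m [38;2;15;15;25m[48;2;15;15;25m [38;2;35;35;50m[48;2;15;15;25m▌[38;2;15;15;25m[48;2;15;15;25m [38;2;15;15;25m[48;2;35;35;50m▌[38;2;15;15;25m[48;2;15;15;25m [38;2;15;15;25m[48;2;15;15;25m [38;2;35;35;50m[48;2;15;15;25m▌[38;2;15;15;25m[48;2;15;15;25m [38;2;15;15;25m[48;2;35;35;50m▌[38;2;15;15;25m[48;2;15;15;25m [38;2;15;15;25m[48;2;15;15;25m [0m
</frame>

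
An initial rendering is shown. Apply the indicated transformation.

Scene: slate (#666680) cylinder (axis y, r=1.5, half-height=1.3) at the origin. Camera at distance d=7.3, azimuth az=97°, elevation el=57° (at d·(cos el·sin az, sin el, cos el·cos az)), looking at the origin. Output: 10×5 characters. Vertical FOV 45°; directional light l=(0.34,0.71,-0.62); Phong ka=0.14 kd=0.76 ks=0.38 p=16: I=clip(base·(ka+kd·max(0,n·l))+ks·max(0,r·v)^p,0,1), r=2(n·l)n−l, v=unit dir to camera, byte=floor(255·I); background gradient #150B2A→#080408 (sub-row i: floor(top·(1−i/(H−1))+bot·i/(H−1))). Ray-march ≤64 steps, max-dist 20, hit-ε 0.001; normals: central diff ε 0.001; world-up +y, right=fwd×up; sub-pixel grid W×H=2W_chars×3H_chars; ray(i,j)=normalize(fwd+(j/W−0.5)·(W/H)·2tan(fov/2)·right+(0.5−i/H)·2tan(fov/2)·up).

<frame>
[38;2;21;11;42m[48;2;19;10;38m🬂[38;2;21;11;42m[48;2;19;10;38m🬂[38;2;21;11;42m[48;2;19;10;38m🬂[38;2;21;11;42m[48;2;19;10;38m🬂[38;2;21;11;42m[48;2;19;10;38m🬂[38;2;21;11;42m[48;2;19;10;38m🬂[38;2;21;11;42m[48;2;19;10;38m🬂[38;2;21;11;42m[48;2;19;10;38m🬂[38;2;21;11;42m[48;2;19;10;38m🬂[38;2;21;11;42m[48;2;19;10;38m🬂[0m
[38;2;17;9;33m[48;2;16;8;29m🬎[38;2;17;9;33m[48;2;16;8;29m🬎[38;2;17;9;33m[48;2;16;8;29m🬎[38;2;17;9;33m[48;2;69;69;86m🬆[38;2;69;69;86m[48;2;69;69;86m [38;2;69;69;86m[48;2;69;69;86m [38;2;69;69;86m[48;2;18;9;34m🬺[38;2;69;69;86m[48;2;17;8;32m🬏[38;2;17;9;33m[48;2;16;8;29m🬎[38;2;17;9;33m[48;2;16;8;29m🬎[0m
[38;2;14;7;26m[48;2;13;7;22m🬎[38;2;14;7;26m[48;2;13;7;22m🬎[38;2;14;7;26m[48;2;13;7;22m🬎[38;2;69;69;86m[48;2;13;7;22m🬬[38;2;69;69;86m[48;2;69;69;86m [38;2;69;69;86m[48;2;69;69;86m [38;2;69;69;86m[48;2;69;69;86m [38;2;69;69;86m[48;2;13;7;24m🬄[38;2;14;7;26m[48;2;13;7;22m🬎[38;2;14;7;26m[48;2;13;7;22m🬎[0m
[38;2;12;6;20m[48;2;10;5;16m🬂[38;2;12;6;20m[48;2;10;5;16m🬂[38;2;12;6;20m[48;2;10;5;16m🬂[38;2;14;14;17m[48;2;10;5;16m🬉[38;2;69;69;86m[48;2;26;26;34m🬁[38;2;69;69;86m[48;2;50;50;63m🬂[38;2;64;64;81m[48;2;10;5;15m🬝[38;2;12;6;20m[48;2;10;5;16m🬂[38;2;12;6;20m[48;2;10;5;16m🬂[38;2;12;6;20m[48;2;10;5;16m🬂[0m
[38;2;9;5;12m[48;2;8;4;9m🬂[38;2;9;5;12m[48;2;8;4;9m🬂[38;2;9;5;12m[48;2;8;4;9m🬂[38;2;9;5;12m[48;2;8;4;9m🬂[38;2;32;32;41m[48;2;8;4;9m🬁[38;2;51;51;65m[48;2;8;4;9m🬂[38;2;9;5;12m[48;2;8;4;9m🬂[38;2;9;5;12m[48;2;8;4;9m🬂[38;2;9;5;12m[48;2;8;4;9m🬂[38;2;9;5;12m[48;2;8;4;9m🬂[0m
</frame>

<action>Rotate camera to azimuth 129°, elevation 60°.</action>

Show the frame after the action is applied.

<frame>
[38;2;21;11;42m[48;2;19;10;38m🬂[38;2;21;11;42m[48;2;19;10;38m🬂[38;2;21;11;42m[48;2;19;10;38m🬂[38;2;21;11;42m[48;2;19;10;38m🬂[38;2;21;11;42m[48;2;19;10;38m🬂[38;2;21;11;42m[48;2;19;10;38m🬂[38;2;21;11;42m[48;2;19;10;38m🬂[38;2;21;11;42m[48;2;19;10;38m🬂[38;2;21;11;42m[48;2;19;10;38m🬂[38;2;21;11;42m[48;2;19;10;38m🬂[0m
[38;2;17;9;33m[48;2;16;8;29m🬎[38;2;17;9;33m[48;2;16;8;29m🬎[38;2;17;9;33m[48;2;16;8;29m🬎[38;2;17;9;33m[48;2;69;69;86m🬆[38;2;69;69;86m[48;2;69;69;86m [38;2;69;69;86m[48;2;69;69;86m [38;2;69;69;86m[48;2;18;9;34m🬺[38;2;69;69;86m[48;2;17;8;32m🬏[38;2;17;9;33m[48;2;16;8;29m🬎[38;2;17;9;33m[48;2;16;8;29m🬎[0m
[38;2;14;7;26m[48;2;13;7;22m🬎[38;2;14;7;26m[48;2;13;7;22m🬎[38;2;14;7;26m[48;2;13;7;22m🬎[38;2;69;69;86m[48;2;13;7;22m🬬[38;2;69;69;86m[48;2;69;69;86m [38;2;69;69;86m[48;2;69;69;86m [38;2;69;69;86m[48;2;69;69;86m [38;2;69;69;86m[48;2;13;7;24m🬄[38;2;14;7;26m[48;2;13;7;22m🬎[38;2;14;7;26m[48;2;13;7;22m🬎[0m
[38;2;12;6;20m[48;2;10;5;16m🬂[38;2;12;6;20m[48;2;10;5;16m🬂[38;2;12;6;20m[48;2;10;5;16m🬂[38;2;33;33;42m[48;2;10;5;16m🬉[38;2;63;63;79m[48;2;48;48;60m🬨[38;2;68;68;85m[48;2;65;65;81m🬨[38;2;66;66;83m[48;2;10;5;15m🬝[38;2;12;6;20m[48;2;10;5;16m🬂[38;2;12;6;20m[48;2;10;5;16m🬂[38;2;12;6;20m[48;2;10;5;16m🬂[0m
[38;2;9;5;12m[48;2;8;4;9m🬂[38;2;9;5;12m[48;2;8;4;9m🬂[38;2;9;5;12m[48;2;8;4;9m🬂[38;2;9;5;12m[48;2;8;4;9m🬂[38;2;9;5;12m[48;2;8;4;9m🬂[38;2;65;65;81m[48;2;8;4;9m🬀[38;2;9;5;12m[48;2;8;4;9m🬂[38;2;9;5;12m[48;2;8;4;9m🬂[38;2;9;5;12m[48;2;8;4;9m🬂[38;2;9;5;12m[48;2;8;4;9m🬂[0m
</frame>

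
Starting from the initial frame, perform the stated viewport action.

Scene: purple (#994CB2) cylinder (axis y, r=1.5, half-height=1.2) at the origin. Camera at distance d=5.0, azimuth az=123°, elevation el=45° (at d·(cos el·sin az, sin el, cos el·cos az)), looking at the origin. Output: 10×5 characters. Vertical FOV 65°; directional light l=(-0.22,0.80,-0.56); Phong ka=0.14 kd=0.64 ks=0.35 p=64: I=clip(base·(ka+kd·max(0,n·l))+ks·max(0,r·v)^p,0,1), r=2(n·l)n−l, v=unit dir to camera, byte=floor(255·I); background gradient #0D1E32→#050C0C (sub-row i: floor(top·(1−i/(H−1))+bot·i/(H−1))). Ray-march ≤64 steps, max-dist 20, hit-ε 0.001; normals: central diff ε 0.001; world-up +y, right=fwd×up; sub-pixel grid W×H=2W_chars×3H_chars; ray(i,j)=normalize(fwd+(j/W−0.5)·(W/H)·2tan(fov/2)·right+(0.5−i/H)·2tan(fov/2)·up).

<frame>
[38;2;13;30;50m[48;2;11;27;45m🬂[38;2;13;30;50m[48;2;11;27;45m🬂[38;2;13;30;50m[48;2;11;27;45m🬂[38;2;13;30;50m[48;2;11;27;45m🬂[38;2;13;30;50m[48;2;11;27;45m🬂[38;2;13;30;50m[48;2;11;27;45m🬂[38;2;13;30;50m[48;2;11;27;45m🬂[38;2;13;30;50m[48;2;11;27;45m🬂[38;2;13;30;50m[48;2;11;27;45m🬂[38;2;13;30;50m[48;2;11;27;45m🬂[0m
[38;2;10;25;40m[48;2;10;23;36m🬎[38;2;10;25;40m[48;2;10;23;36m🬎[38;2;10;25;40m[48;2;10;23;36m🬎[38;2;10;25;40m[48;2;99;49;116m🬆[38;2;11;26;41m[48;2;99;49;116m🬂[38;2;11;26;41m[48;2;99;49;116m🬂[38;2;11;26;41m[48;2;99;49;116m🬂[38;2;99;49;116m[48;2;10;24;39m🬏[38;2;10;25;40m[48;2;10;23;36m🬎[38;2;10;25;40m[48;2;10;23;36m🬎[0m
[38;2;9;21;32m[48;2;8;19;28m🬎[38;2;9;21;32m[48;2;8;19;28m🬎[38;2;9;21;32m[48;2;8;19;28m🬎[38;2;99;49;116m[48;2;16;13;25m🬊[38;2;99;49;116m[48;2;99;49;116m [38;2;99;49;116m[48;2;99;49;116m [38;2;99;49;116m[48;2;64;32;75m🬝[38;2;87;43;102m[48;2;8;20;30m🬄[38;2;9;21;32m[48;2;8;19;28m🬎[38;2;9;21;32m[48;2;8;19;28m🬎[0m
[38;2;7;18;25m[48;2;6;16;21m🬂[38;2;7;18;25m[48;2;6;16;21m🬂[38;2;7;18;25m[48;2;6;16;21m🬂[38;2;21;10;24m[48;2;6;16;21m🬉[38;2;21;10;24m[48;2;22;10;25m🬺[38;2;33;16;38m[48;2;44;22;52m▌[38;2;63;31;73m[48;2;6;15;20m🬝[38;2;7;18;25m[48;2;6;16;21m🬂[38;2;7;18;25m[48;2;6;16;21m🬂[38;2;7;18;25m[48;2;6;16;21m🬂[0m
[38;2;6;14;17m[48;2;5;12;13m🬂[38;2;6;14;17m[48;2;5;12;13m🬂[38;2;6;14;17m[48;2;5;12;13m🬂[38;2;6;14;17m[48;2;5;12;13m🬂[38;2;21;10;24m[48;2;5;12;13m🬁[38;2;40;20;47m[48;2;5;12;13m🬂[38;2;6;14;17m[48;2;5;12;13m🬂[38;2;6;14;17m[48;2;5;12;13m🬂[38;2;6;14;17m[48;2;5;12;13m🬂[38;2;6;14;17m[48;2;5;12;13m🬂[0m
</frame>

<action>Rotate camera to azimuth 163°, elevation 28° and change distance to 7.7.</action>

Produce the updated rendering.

<frame>
[38;2;13;30;50m[48;2;11;27;45m🬂[38;2;13;30;50m[48;2;11;27;45m🬂[38;2;13;30;50m[48;2;11;27;45m🬂[38;2;13;30;50m[48;2;11;27;45m🬂[38;2;13;30;50m[48;2;11;27;45m🬂[38;2;13;30;50m[48;2;11;27;45m🬂[38;2;13;30;50m[48;2;11;27;45m🬂[38;2;13;30;50m[48;2;11;27;45m🬂[38;2;13;30;50m[48;2;11;27;45m🬂[38;2;13;30;50m[48;2;11;27;45m🬂[0m
[38;2;10;25;40m[48;2;10;23;36m🬎[38;2;10;25;40m[48;2;10;23;36m🬎[38;2;10;25;40m[48;2;10;23;36m🬎[38;2;10;25;40m[48;2;10;23;36m🬎[38;2;10;25;40m[48;2;10;23;36m🬎[38;2;10;25;40m[48;2;10;23;36m🬎[38;2;10;25;40m[48;2;10;23;36m🬎[38;2;10;25;40m[48;2;10;23;36m🬎[38;2;10;25;40m[48;2;10;23;36m🬎[38;2;10;25;40m[48;2;10;23;36m🬎[0m
[38;2;9;21;32m[48;2;8;19;28m🬎[38;2;9;21;32m[48;2;8;19;28m🬎[38;2;9;21;32m[48;2;8;19;28m🬎[38;2;9;21;32m[48;2;8;19;28m🬎[38;2;99;49;116m[48;2;38;18;44m🬂[38;2;99;49;116m[48;2;72;35;83m🬂[38;2;85;42;100m[48;2;8;20;30m▌[38;2;9;21;32m[48;2;8;19;28m🬎[38;2;9;21;32m[48;2;8;19;28m🬎[38;2;9;21;32m[48;2;8;19;28m🬎[0m
[38;2;7;18;25m[48;2;6;16;21m🬂[38;2;7;18;25m[48;2;6;16;21m🬂[38;2;7;18;25m[48;2;6;16;21m🬂[38;2;7;18;25m[48;2;6;16;21m🬂[38;2;49;24;57m[48;2;10;14;21m🬉[38;2;72;35;84m[48;2;6;15;20m🬎[38;2;77;38;90m[48;2;6;16;21m🬀[38;2;7;18;25m[48;2;6;16;21m🬂[38;2;7;18;25m[48;2;6;16;21m🬂[38;2;7;18;25m[48;2;6;16;21m🬂[0m
[38;2;6;14;17m[48;2;5;12;13m🬂[38;2;6;14;17m[48;2;5;12;13m🬂[38;2;6;14;17m[48;2;5;12;13m🬂[38;2;6;14;17m[48;2;5;12;13m🬂[38;2;6;14;17m[48;2;5;12;13m🬂[38;2;6;14;17m[48;2;5;12;13m🬂[38;2;6;14;17m[48;2;5;12;13m🬂[38;2;6;14;17m[48;2;5;12;13m🬂[38;2;6;14;17m[48;2;5;12;13m🬂[38;2;6;14;17m[48;2;5;12;13m🬂[0m
</frame>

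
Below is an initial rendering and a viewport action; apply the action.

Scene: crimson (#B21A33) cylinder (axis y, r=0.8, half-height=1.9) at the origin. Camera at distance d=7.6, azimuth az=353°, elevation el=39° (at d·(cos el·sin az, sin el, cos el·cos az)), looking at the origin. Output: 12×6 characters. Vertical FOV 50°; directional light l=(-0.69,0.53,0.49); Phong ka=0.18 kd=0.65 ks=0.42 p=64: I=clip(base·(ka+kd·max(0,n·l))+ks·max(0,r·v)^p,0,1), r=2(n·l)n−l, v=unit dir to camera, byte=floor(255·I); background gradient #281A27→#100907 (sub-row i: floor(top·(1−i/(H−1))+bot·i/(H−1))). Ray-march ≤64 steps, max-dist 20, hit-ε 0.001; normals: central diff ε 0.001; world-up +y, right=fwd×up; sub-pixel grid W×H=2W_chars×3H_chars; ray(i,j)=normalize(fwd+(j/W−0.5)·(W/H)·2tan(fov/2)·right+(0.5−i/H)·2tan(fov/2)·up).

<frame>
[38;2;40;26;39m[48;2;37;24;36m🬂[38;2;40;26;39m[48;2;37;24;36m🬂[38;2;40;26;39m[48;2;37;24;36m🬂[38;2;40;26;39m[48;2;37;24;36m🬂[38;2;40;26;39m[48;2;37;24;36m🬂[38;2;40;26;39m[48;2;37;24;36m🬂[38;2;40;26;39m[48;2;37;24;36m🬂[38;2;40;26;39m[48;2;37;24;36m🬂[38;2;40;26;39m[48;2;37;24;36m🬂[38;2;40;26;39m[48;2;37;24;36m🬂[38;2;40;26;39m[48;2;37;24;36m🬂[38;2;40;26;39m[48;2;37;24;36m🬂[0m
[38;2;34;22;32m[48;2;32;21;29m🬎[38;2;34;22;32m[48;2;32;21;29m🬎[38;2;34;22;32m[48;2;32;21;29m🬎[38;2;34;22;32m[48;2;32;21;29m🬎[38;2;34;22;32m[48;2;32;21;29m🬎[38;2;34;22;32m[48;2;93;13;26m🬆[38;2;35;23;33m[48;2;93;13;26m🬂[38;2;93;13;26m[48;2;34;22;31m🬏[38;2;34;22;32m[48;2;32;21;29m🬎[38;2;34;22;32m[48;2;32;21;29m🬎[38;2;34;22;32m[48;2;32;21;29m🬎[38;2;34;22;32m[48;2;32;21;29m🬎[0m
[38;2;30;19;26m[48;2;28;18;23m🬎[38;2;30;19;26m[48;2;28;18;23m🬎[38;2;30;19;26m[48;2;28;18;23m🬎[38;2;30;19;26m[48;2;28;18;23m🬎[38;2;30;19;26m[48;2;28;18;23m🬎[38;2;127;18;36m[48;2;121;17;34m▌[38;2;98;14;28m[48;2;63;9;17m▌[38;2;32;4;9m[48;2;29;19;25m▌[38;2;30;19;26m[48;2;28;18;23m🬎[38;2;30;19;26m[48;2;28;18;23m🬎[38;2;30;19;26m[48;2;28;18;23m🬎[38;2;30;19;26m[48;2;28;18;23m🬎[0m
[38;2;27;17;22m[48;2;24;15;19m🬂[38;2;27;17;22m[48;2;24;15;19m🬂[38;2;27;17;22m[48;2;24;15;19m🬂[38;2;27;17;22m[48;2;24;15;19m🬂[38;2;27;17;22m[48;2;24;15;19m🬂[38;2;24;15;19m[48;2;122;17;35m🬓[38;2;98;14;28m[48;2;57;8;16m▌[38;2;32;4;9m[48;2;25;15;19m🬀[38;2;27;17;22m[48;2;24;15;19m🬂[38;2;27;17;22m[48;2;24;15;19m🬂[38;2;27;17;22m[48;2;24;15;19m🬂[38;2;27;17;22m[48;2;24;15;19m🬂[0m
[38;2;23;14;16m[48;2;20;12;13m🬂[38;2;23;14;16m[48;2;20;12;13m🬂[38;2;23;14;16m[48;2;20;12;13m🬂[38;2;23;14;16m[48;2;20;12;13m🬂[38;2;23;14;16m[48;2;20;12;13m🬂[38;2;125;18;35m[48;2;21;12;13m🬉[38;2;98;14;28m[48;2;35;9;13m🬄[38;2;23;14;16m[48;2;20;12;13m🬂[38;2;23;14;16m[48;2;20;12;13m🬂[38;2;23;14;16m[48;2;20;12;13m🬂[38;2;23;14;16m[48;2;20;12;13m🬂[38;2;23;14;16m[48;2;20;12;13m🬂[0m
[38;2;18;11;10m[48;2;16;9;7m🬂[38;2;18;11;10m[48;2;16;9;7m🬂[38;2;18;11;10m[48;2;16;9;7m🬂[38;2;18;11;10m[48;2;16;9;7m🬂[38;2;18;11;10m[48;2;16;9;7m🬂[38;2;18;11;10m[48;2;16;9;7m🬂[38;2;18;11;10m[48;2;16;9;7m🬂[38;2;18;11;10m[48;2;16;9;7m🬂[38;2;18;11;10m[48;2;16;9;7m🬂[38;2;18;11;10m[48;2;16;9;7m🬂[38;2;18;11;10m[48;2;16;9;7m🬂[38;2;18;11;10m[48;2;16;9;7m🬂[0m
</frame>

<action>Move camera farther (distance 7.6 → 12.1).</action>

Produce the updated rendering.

<frame>
[38;2;40;26;39m[48;2;37;24;36m🬂[38;2;40;26;39m[48;2;37;24;36m🬂[38;2;40;26;39m[48;2;37;24;36m🬂[38;2;40;26;39m[48;2;37;24;36m🬂[38;2;40;26;39m[48;2;37;24;36m🬂[38;2;40;26;39m[48;2;37;24;36m🬂[38;2;40;26;39m[48;2;37;24;36m🬂[38;2;40;26;39m[48;2;37;24;36m🬂[38;2;40;26;39m[48;2;37;24;36m🬂[38;2;40;26;39m[48;2;37;24;36m🬂[38;2;40;26;39m[48;2;37;24;36m🬂[38;2;40;26;39m[48;2;37;24;36m🬂[0m
[38;2;34;22;32m[48;2;32;21;29m🬎[38;2;34;22;32m[48;2;32;21;29m🬎[38;2;34;22;32m[48;2;32;21;29m🬎[38;2;34;22;32m[48;2;32;21;29m🬎[38;2;34;22;32m[48;2;32;21;29m🬎[38;2;34;22;32m[48;2;32;21;29m🬎[38;2;34;22;32m[48;2;32;21;29m🬎[38;2;34;22;32m[48;2;32;21;29m🬎[38;2;34;22;32m[48;2;32;21;29m🬎[38;2;34;22;32m[48;2;32;21;29m🬎[38;2;34;22;32m[48;2;32;21;29m🬎[38;2;34;22;32m[48;2;32;21;29m🬎[0m
[38;2;30;19;26m[48;2;28;18;23m🬎[38;2;30;19;26m[48;2;28;18;23m🬎[38;2;30;19;26m[48;2;28;18;23m🬎[38;2;30;19;26m[48;2;28;18;23m🬎[38;2;30;19;26m[48;2;28;18;23m🬎[38;2;117;16;33m[48;2;29;19;25m▐[38;2;32;4;9m[48;2;94;13;26m🬦[38;2;30;19;26m[48;2;28;18;23m🬎[38;2;30;19;26m[48;2;28;18;23m🬎[38;2;30;19;26m[48;2;28;18;23m🬎[38;2;30;19;26m[48;2;28;18;23m🬎[38;2;30;19;26m[48;2;28;18;23m🬎[0m
[38;2;27;17;22m[48;2;24;15;19m🬂[38;2;27;17;22m[48;2;24;15;19m🬂[38;2;27;17;22m[48;2;24;15;19m🬂[38;2;27;17;22m[48;2;24;15;19m🬂[38;2;27;17;22m[48;2;24;15;19m🬂[38;2;129;18;37m[48;2;25;16;20m▐[38;2;98;14;28m[48;2;32;4;9m▌[38;2;27;17;22m[48;2;24;15;19m🬂[38;2;27;17;22m[48;2;24;15;19m🬂[38;2;27;17;22m[48;2;24;15;19m🬂[38;2;27;17;22m[48;2;24;15;19m🬂[38;2;27;17;22m[48;2;24;15;19m🬂[0m
[38;2;23;14;16m[48;2;20;12;13m🬂[38;2;23;14;16m[48;2;20;12;13m🬂[38;2;23;14;16m[48;2;20;12;13m🬂[38;2;23;14;16m[48;2;20;12;13m🬂[38;2;23;14;16m[48;2;20;12;13m🬂[38;2;23;14;16m[48;2;20;12;13m🬂[38;2;98;14;28m[48;2;21;12;13m🬀[38;2;23;14;16m[48;2;20;12;13m🬂[38;2;23;14;16m[48;2;20;12;13m🬂[38;2;23;14;16m[48;2;20;12;13m🬂[38;2;23;14;16m[48;2;20;12;13m🬂[38;2;23;14;16m[48;2;20;12;13m🬂[0m
[38;2;18;11;10m[48;2;16;9;7m🬂[38;2;18;11;10m[48;2;16;9;7m🬂[38;2;18;11;10m[48;2;16;9;7m🬂[38;2;18;11;10m[48;2;16;9;7m🬂[38;2;18;11;10m[48;2;16;9;7m🬂[38;2;18;11;10m[48;2;16;9;7m🬂[38;2;18;11;10m[48;2;16;9;7m🬂[38;2;18;11;10m[48;2;16;9;7m🬂[38;2;18;11;10m[48;2;16;9;7m🬂[38;2;18;11;10m[48;2;16;9;7m🬂[38;2;18;11;10m[48;2;16;9;7m🬂[38;2;18;11;10m[48;2;16;9;7m🬂[0m
</frame>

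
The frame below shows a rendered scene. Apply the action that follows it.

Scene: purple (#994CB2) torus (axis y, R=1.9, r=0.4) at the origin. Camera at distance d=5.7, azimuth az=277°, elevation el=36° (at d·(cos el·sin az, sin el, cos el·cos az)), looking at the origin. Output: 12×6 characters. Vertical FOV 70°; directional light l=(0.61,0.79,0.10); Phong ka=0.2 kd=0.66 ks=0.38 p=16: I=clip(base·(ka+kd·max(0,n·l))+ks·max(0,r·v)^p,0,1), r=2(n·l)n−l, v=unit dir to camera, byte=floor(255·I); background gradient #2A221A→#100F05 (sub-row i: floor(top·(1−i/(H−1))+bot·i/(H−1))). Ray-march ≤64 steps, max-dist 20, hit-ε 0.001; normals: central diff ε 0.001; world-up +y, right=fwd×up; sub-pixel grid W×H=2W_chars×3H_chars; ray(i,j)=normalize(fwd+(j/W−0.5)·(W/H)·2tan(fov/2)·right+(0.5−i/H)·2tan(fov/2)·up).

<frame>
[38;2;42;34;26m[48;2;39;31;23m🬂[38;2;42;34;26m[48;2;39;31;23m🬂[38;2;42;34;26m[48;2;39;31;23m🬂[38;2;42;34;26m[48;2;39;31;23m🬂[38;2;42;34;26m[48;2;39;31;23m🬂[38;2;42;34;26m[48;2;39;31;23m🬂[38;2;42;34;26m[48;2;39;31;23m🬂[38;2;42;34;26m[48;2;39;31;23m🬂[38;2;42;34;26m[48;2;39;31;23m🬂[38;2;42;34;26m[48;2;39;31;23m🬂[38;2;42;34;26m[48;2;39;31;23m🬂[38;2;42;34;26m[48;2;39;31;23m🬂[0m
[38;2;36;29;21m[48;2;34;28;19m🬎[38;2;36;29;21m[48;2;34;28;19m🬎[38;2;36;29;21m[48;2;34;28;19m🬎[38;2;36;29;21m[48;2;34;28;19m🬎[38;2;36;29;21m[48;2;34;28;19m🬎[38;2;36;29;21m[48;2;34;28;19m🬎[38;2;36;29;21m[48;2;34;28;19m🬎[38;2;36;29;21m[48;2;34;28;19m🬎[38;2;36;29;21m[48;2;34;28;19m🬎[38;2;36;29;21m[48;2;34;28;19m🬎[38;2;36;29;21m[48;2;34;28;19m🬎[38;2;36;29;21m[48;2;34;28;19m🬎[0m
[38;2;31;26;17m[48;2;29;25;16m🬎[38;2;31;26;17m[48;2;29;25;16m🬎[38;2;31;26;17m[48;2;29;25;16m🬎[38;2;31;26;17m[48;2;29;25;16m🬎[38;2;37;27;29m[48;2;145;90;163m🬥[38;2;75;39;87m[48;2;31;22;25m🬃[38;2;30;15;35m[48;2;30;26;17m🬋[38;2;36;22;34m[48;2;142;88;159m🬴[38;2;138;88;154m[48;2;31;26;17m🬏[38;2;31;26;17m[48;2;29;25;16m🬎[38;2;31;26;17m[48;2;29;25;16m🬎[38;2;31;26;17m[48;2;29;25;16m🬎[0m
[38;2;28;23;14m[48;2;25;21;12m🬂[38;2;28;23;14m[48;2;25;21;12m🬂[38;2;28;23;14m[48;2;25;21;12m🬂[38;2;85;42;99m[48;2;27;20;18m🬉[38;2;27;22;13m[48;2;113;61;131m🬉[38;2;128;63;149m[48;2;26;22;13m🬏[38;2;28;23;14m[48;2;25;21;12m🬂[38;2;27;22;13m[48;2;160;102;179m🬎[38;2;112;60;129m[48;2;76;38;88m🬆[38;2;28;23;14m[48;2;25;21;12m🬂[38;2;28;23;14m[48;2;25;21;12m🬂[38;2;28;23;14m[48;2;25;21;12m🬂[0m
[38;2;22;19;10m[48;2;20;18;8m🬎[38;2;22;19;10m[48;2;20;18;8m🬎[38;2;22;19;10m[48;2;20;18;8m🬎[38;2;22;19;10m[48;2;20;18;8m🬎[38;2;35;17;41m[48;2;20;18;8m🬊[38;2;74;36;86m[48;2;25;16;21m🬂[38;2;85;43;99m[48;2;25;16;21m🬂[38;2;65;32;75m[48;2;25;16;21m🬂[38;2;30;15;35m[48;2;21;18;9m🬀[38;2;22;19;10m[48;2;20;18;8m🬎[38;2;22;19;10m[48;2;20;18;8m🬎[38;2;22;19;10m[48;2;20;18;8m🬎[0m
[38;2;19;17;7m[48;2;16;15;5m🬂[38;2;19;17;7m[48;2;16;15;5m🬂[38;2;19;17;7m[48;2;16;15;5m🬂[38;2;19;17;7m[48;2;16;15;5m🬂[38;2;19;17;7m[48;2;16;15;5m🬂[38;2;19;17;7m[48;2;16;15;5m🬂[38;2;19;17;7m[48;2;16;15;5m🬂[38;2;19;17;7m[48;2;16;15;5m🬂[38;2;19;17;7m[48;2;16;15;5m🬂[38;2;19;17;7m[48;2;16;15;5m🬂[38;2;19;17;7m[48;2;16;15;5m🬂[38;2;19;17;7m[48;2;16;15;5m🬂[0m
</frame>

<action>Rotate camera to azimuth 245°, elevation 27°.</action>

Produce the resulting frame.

<frame>
[38;2;42;34;26m[48;2;39;31;23m🬂[38;2;42;34;26m[48;2;39;31;23m🬂[38;2;42;34;26m[48;2;39;31;23m🬂[38;2;42;34;26m[48;2;39;31;23m🬂[38;2;42;34;26m[48;2;39;31;23m🬂[38;2;42;34;26m[48;2;39;31;23m🬂[38;2;42;34;26m[48;2;39;31;23m🬂[38;2;42;34;26m[48;2;39;31;23m🬂[38;2;42;34;26m[48;2;39;31;23m🬂[38;2;42;34;26m[48;2;39;31;23m🬂[38;2;42;34;26m[48;2;39;31;23m🬂[38;2;42;34;26m[48;2;39;31;23m🬂[0m
[38;2;36;29;21m[48;2;34;28;19m🬎[38;2;36;29;21m[48;2;34;28;19m🬎[38;2;36;29;21m[48;2;34;28;19m🬎[38;2;36;29;21m[48;2;34;28;19m🬎[38;2;36;29;21m[48;2;34;28;19m🬎[38;2;36;29;21m[48;2;34;28;19m🬎[38;2;36;29;21m[48;2;34;28;19m🬎[38;2;36;29;21m[48;2;34;28;19m🬎[38;2;36;29;21m[48;2;34;28;19m🬎[38;2;36;29;21m[48;2;34;28;19m🬎[38;2;36;29;21m[48;2;34;28;19m🬎[38;2;36;29;21m[48;2;34;28;19m🬎[0m
[38;2;31;26;17m[48;2;29;25;16m🬎[38;2;31;26;17m[48;2;29;25;16m🬎[38;2;31;26;17m[48;2;29;25;16m🬎[38;2;31;26;17m[48;2;29;25;16m🬎[38;2;33;25;23m[48;2;130;79;146m🬬[38;2;31;21;26m[48;2;130;80;146m🬰[38;2;31;21;26m[48;2;142;101;155m🬰[38;2;113;56;131m[48;2;38;25;33m🬃[38;2;130;75;148m[48;2;31;26;17m🬏[38;2;31;26;17m[48;2;29;25;16m🬎[38;2;31;26;17m[48;2;29;25;16m🬎[38;2;31;26;17m[48;2;29;25;16m🬎[0m
[38;2;28;23;14m[48;2;25;21;12m🬂[38;2;28;23;14m[48;2;25;21;12m🬂[38;2;28;23;14m[48;2;25;21;12m🬂[38;2;89;45;104m[48;2;27;20;18m🬉[38;2;47;26;49m[48;2;121;67;138m🬯[38;2;27;22;13m[48;2;100;59;114m🬎[38;2;27;22;13m[48;2;108;65;123m🬎[38;2;35;24;27m[48;2;100;49;116m🬥[38;2;103;52;120m[48;2;40;19;46m🬆[38;2;28;23;14m[48;2;25;21;12m🬂[38;2;28;23;14m[48;2;25;21;12m🬂[38;2;28;23;14m[48;2;25;21;12m🬂[0m
[38;2;22;19;10m[48;2;20;18;8m🬎[38;2;22;19;10m[48;2;20;18;8m🬎[38;2;22;19;10m[48;2;20;18;8m🬎[38;2;22;19;10m[48;2;20;18;8m🬎[38;2;30;15;35m[48;2;21;18;8m🬂[38;2;30;15;35m[48;2;20;18;8m🬊[38;2;30;15;35m[48;2;20;18;8m🬎[38;2;30;15;35m[48;2;21;18;8m🬂[38;2;30;15;35m[48;2;21;18;9m🬀[38;2;22;19;10m[48;2;20;18;8m🬎[38;2;22;19;10m[48;2;20;18;8m🬎[38;2;22;19;10m[48;2;20;18;8m🬎[0m
[38;2;19;17;7m[48;2;16;15;5m🬂[38;2;19;17;7m[48;2;16;15;5m🬂[38;2;19;17;7m[48;2;16;15;5m🬂[38;2;19;17;7m[48;2;16;15;5m🬂[38;2;19;17;7m[48;2;16;15;5m🬂[38;2;19;17;7m[48;2;16;15;5m🬂[38;2;19;17;7m[48;2;16;15;5m🬂[38;2;19;17;7m[48;2;16;15;5m🬂[38;2;19;17;7m[48;2;16;15;5m🬂[38;2;19;17;7m[48;2;16;15;5m🬂[38;2;19;17;7m[48;2;16;15;5m🬂[38;2;19;17;7m[48;2;16;15;5m🬂[0m
</frame>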